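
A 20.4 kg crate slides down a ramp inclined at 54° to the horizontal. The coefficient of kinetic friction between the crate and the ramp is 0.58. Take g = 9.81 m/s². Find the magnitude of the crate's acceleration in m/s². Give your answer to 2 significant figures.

4.6 m/s²

Resolving the weight along the incline: the component pulling the crate down the slope is mg sin 54° = 20.4 × 9.81 × 0.8090 = 161.900 N, and the normal force is N = mg cos 54° = 20.4 × 9.81 × 0.5878 = 117.633 N.
Kinetic friction acts up the slope with magnitude f = μN = 0.58 × 117.633 = 68.227 N.
Net force along the incline is 161.900 − 68.227 = 93.673 N, so a = 93.673 / 20.4 = 4.5918 m/s².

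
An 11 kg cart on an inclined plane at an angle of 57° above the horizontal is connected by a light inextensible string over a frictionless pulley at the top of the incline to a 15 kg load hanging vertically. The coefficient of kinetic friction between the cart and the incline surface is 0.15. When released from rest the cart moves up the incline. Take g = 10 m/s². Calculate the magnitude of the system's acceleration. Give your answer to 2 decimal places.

1.88 m/s²

For the cart on the incline: the weight component along the slope is m₁g sin 57° = 11 × 10 × 0.8387 = 92.257 N and the normal force is N = m₁g cos 57° = 59.910 N.
Kinetic friction opposes the cart's motion up the incline: f = μN = 0.15 × 59.910 = 8.986 N acting down the slope.
Newton's second law for the cart (up-slope positive): T − 92.257 − 8.986 = 11 a. For the hanging load (downward positive): 15 × 10 − T = 15 a.
Adding the two equations eliminates T: 48.757 = 26 a, so a = 1.8753 m/s².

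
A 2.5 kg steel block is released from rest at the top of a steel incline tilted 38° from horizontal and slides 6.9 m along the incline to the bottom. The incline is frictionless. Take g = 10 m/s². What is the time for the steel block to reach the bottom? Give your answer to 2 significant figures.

The weight component along the incline is mg sin 38° = 15.392 N and the normal force is N = mg cos 38° = 19.700 N.
With no friction, a = g sin 38° = 6.1566 m/s².
Starting from rest, L = ½at², so t = √(2L/a) = √(2 × 6.9 / 6.1566) = 1.4972 s.

1.5 s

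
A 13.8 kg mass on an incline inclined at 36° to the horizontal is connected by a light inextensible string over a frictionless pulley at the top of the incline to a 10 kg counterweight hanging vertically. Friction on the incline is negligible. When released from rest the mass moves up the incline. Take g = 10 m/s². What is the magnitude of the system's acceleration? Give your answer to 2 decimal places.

For the mass on the incline: the weight component along the slope is m₁g sin 36° = 13.8 × 10 × 0.5878 = 81.116 N and the normal force is N = m₁g cos 36° = 111.644 N.
Newton's second law for the mass (up-slope positive): T − 81.116 = 13.8 a. For the hanging counterweight (downward positive): 10 × 10 − T = 10 a.
Adding the two equations eliminates T: 18.884 = 23.8 a, so a = 0.7934 m/s².

0.79 m/s²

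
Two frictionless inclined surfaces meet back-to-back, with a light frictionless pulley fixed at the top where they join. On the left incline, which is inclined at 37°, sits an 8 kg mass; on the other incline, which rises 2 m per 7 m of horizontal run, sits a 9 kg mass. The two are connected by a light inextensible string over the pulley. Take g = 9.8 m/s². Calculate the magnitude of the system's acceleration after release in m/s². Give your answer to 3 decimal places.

1.350 m/s²

Resolve each weight along its own incline: the 8 kg mass has component 8 × 9.8 × sin 37° = 47.182 N down its slope, and the 9 kg mass has 9 × 9.8 × sin 15.95° = 24.230 N down its slope.
The 8 kg side's 47.182 N exceeds the other side's 24.230 N, so that mass slides down and the 9 kg mass slides up. Taking that direction as positive, Newton's second law for the whole system gives 47.182 − 24.230 = (8 + 9) a, so a = 22.952 / 17 = 1.3501 m/s².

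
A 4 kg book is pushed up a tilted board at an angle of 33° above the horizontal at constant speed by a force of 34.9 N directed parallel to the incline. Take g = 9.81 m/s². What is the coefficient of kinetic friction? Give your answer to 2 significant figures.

0.41

At constant speed ΣF = 0 along the incline. The applied 34.9 N acts up the slope; the weight component mg sin 33° = 21.372 N and kinetic friction μN both act down the slope.
So 34.9 = 21.372 + μ × 32.909, giving μ = (34.9 − 21.372) / 32.909 = 0.4111.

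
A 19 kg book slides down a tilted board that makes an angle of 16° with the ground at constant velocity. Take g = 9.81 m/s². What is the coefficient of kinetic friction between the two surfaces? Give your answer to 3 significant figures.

0.287

At constant velocity the net force along the incline is zero: mg sin 16° = μ mg cos 16°.
So μ = tan 16° = 0.2756 / 0.9613 = 0.2867.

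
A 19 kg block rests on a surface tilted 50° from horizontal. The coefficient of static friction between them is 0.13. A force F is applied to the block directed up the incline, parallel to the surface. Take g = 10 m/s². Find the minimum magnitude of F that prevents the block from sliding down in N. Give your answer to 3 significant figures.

130 N

The normal force is N = mg cos 50° = 122.130 N. With F at its minimum the block is on the verge of sliding down, so static friction is at its maximum μ_s N = 0.13 × 122.130 = 15.877 N and acts up the slope.
Equilibrium along the incline: F + μ_s N = mg sin 50°, so F = 145.548 − 15.877 = 129.671 N.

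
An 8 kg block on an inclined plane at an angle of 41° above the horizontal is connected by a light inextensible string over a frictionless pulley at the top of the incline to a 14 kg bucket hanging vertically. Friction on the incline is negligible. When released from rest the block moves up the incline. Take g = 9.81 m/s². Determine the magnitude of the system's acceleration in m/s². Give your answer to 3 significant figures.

3.90 m/s²

For the block on the incline: the weight component along the slope is m₁g sin 41° = 8 × 9.81 × 0.6561 = 51.491 N and the normal force is N = m₁g cos 41° = 59.230 N.
Newton's second law for the block (up-slope positive): T − 51.491 = 8 a. For the hanging bucket (downward positive): 14 × 9.81 − T = 14 a.
Adding the two equations eliminates T: 85.849 = 22 a, so a = 3.9022 m/s².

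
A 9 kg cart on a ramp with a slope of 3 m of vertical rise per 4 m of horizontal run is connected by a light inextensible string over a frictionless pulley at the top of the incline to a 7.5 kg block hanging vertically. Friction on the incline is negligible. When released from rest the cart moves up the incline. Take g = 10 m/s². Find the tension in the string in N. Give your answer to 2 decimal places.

65.45 N

For the cart on the incline: the weight component along the slope is m₁g sin 36.87° = 9 × 10 × 0.6000 = 54.000 N and the normal force is N = m₁g cos 36.87° = 72.000 N.
Newton's second law for the cart (up-slope positive): T − 54.000 = 9 a. For the hanging block (downward positive): 7.5 × 10 − T = 7.5 a.
Adding the two equations eliminates T: 21.000 = 16.5 a, so a = 1.2727 m/s².
Then from the hanging block's equation, T = 7.5 × (10 − 1.2727) = 65.455 N.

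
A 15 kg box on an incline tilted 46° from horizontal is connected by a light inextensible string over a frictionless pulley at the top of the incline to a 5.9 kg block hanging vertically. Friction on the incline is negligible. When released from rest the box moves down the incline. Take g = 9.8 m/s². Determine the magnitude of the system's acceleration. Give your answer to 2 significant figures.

2.3 m/s²

For the box on the incline: the weight component along the slope is m₁g sin 46° = 15 × 9.8 × 0.7193 = 105.737 N and the normal force is N = m₁g cos 46° = 102.115 N.
Newton's second law for the box (down-slope positive): 105.737 − T = 15 a. For the hanging block (upward positive): T − 5.9 × 9.8 = 5.9 a.
Adding the two equations eliminates T: 47.917 = 20.9 a, so a = 2.2927 m/s².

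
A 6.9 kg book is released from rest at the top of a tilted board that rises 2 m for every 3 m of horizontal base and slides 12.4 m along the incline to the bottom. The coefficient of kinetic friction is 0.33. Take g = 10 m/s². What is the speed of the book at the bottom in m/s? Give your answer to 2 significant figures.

8.3 m/s

The weight component along the incline is mg sin 33.69° = 38.274 N and the normal force is N = mg cos 33.69° = 57.411 N.
Friction up the slope is f = μN = 0.33 × 57.411 = 18.946 N, so the net downslope force is 38.274 − 18.946 = 19.328 N and a = 19.328 / 6.9 = 2.8012 m/s².
Starting from rest over a distance of 12.4 m, v² = 2aL = 2 × 2.8012 × 12.4 = 69.4698, so v = 8.3349 m/s.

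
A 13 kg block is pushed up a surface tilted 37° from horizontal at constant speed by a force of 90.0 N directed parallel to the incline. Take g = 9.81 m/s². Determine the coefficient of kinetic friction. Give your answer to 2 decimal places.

At constant speed ΣF = 0 along the incline. The applied 90.0 N acts up the slope; the weight component mg sin 37° = 76.749 N and kinetic friction μN both act down the slope.
So 90.0 = 76.749 + μ × 101.850, giving μ = (90.0 − 76.749) / 101.850 = 0.1301.

0.13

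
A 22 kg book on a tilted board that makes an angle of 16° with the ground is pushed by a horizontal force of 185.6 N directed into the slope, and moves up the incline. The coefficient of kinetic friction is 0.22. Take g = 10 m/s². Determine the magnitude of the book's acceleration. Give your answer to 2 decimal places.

The horizontal push has components F cos 16° = 185.6 × 0.9613 = 178.417 N up the incline and F sin 16° = 185.6 × 0.2756 = 51.151 N pressing into the surface.
The normal force is therefore N = mg cos 16° + F sin 16° = 211.486 + 51.151 = 262.637 N, and kinetic friction down the slope is μN = 0.22 × 262.637 = 57.780 N.
Along the incline: F cos 16° − mg sin 16° − μN = ma, so 178.417 − 60.632 − 57.780 = 22 a, giving a = 2.7275 m/s².

2.73 m/s²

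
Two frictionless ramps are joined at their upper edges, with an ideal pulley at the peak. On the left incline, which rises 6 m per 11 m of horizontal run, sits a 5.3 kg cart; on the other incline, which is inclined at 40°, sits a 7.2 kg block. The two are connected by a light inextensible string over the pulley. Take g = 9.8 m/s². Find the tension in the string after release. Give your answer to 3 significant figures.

33.6 N

Resolve each weight along its own incline: the 5.3 kg mass has component 5.3 × 9.8 × sin 28.61° = 24.872 N down its slope, and the 7.2 kg mass has 7.2 × 9.8 × sin 40° = 45.355 N down its slope.
The 7.2 kg side's 45.355 N exceeds the other side's 24.872 N, so that mass slides down and the 5.3 kg mass slides up. Taking that direction as positive, Newton's second law for the whole system gives 45.355 − 24.872 = (5.3 + 7.2) a, so a = 20.483 / 12.5 = 1.6386 m/s².
For the 5.3 kg mass (up-slope positive): T − 24.872 = 5.3 × 1.6386, so T = 33.557 N.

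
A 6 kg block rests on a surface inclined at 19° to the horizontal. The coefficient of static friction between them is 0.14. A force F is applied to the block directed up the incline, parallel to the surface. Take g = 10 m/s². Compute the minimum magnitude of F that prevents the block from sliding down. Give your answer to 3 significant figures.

The normal force is N = mg cos 19° = 56.731 N. With F at its minimum the block is on the verge of sliding down, so static friction is at its maximum μ_s N = 0.14 × 56.731 = 7.942 N and acts up the slope.
Equilibrium along the incline: F + μ_s N = mg sin 19°, so F = 19.534 − 7.942 = 11.592 N.

11.6 N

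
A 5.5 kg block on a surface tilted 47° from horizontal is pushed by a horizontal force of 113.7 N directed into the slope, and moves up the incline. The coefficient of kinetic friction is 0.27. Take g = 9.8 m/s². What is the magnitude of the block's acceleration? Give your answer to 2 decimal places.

The horizontal push has components F cos 47° = 113.7 × 0.6820 = 77.543 N up the incline and F sin 47° = 113.7 × 0.7314 = 83.160 N pressing into the surface.
The normal force is therefore N = mg cos 47° + F sin 47° = 36.760 + 83.160 = 119.920 N, and kinetic friction down the slope is μN = 0.27 × 119.920 = 32.378 N.
Along the incline: F cos 47° − mg sin 47° − μN = ma, so 77.543 − 39.422 − 32.378 = 5.5 a, giving a = 1.0442 m/s².

1.04 m/s²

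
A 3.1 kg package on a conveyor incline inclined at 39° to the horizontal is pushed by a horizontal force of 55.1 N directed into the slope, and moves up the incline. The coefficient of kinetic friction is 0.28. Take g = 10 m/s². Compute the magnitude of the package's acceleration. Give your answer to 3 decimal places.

The horizontal push has components F cos 39° = 55.1 × 0.7771 = 42.818 N up the incline and F sin 39° = 55.1 × 0.6293 = 34.674 N pressing into the surface.
The normal force is therefore N = mg cos 39° + F sin 39° = 24.090 + 34.674 = 58.764 N, and kinetic friction down the slope is μN = 0.28 × 58.764 = 16.454 N.
Along the incline: F cos 39° − mg sin 39° − μN = ma, so 42.818 − 19.508 − 16.454 = 3.1 a, giving a = 2.2116 m/s².

2.212 m/s²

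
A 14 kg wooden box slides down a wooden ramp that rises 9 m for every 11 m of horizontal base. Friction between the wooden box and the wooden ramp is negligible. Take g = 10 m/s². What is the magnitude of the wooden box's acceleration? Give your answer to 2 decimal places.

6.33 m/s²

Resolving the weight along the incline: the component pulling the wooden box down the slope is mg sin 39.29° = 14 × 10 × 0.6332 = 88.648 N, and the normal force is N = mg cos 39.29° = 14 × 10 × 0.7740 = 108.360 N.
With no friction the net force along the incline is 88.648 N, so a = g sin 39.29° = 88.648 / 14 = 6.3320 m/s².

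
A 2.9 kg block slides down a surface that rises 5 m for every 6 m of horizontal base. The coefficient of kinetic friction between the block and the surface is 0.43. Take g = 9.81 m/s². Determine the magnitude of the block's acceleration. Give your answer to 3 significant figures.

3.04 m/s²

Resolving the weight along the incline: the component pulling the block down the slope is mg sin 39.81° = 2.9 × 9.81 × 0.6402 = 18.213 N, and the normal force is N = mg cos 39.81° = 2.9 × 9.81 × 0.7682 = 21.855 N.
Kinetic friction acts up the slope with magnitude f = μN = 0.43 × 21.855 = 9.398 N.
Net force along the incline is 18.213 − 9.398 = 8.815 N, so a = 8.815 / 2.9 = 3.0397 m/s².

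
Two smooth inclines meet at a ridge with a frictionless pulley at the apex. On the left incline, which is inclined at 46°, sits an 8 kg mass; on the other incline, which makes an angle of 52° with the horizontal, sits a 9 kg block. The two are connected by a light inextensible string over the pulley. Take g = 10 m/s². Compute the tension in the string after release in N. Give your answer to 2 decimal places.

Resolve each weight along its own incline: the 8 kg mass has component 8 × 10 × sin 46° = 57.547 N down its slope, and the 9 kg mass has 9 × 10 × sin 52° = 70.921 N down its slope.
The 9 kg side's 70.921 N exceeds the other side's 57.547 N, so that mass slides down and the 8 kg mass slides up. Taking that direction as positive, Newton's second law for the whole system gives 70.921 − 57.547 = (8 + 9) a, so a = 13.374 / 17 = 0.7867 m/s².
For the 8 kg mass (up-slope positive): T − 57.547 = 8 × 0.7867, so T = 63.841 N.

63.84 N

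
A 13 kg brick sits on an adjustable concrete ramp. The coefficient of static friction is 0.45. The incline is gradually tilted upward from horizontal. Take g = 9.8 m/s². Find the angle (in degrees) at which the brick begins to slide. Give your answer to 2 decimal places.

24.23°

At the threshold of sliding, static friction is at its maximum μ_s N and exactly balances the weight component along the incline: mg sin θ = μ_s mg cos θ.
Hence tan θ = μ_s = 0.45, so θ = arctan(0.45) = 24.2277°.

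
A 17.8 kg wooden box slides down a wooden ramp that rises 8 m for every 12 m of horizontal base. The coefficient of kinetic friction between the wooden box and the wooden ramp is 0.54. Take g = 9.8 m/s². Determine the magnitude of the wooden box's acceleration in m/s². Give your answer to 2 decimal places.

Resolving the weight along the incline: the component pulling the wooden box down the slope is mg sin 33.69° = 17.8 × 9.8 × 0.5547 = 96.762 N, and the normal force is N = mg cos 33.69° = 17.8 × 9.8 × 0.8321 = 145.152 N.
Kinetic friction acts up the slope with magnitude f = μN = 0.54 × 145.152 = 78.382 N.
Net force along the incline is 96.762 − 78.382 = 18.380 N, so a = 18.380 / 17.8 = 1.0326 m/s².

1.03 m/s²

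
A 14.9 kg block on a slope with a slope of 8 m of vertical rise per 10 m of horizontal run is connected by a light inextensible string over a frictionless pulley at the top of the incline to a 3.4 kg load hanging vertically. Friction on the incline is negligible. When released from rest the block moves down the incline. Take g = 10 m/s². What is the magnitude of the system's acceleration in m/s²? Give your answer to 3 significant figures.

For the block on the incline: the weight component along the slope is m₁g sin 38.66° = 14.9 × 10 × 0.6247 = 93.080 N and the normal force is N = m₁g cos 38.66° = 116.349 N.
Newton's second law for the block (down-slope positive): 93.080 − T = 14.9 a. For the hanging load (upward positive): T − 3.4 × 10 = 3.4 a.
Adding the two equations eliminates T: 59.080 = 18.3 a, so a = 3.2284 m/s².

3.23 m/s²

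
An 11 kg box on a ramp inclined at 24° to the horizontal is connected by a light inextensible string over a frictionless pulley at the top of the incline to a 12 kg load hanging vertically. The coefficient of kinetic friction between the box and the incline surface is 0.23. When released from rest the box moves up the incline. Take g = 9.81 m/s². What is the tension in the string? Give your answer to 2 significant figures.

91 N

For the box on the incline: the weight component along the slope is m₁g sin 24° = 11 × 9.81 × 0.4067 = 43.887 N and the normal force is N = m₁g cos 24° = 98.581 N.
Kinetic friction opposes the box's motion up the incline: f = μN = 0.23 × 98.581 = 22.674 N acting down the slope.
Newton's second law for the box (up-slope positive): T − 43.887 − 22.674 = 11 a. For the hanging load (downward positive): 12 × 9.81 − T = 12 a.
Adding the two equations eliminates T: 51.159 = 23 a, so a = 2.2243 m/s².
Then from the hanging load's equation, T = 12 × (9.81 − 2.2243) = 91.028 N.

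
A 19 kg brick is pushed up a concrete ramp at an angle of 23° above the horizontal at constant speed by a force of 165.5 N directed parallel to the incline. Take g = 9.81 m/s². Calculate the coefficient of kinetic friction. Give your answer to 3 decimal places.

0.540

At constant speed ΣF = 0 along the incline. The applied 165.5 N acts up the slope; the weight component mg sin 23° = 72.828 N and kinetic friction μN both act down the slope.
So 165.5 = 72.828 + μ × 171.573, giving μ = (165.5 − 72.828) / 171.573 = 0.5401.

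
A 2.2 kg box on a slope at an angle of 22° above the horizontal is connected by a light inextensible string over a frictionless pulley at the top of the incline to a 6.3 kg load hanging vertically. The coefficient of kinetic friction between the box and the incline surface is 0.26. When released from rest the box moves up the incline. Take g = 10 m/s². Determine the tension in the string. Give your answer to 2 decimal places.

For the box on the incline: the weight component along the slope is m₁g sin 22° = 2.2 × 10 × 0.3746 = 8.241 N and the normal force is N = m₁g cos 22° = 20.398 N.
Kinetic friction opposes the box's motion up the incline: f = μN = 0.26 × 20.398 = 5.303 N acting down the slope.
Newton's second law for the box (up-slope positive): T − 8.241 − 5.303 = 2.2 a. For the hanging load (downward positive): 6.3 × 10 − T = 6.3 a.
Adding the two equations eliminates T: 49.456 = 8.5 a, so a = 5.8184 m/s².
Then from the hanging load's equation, T = 6.3 × (10 − 5.8184) = 26.344 N.

26.34 N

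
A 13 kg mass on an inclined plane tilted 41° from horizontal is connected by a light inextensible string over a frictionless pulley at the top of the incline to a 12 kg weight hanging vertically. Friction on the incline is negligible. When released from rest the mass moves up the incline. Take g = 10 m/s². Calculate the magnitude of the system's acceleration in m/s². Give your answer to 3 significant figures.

For the mass on the incline: the weight component along the slope is m₁g sin 41° = 13 × 10 × 0.6561 = 85.293 N and the normal force is N = m₁g cos 41° = 98.112 N.
Newton's second law for the mass (up-slope positive): T − 85.293 = 13 a. For the hanging weight (downward positive): 12 × 10 − T = 12 a.
Adding the two equations eliminates T: 34.707 = 25 a, so a = 1.3883 m/s².

1.39 m/s²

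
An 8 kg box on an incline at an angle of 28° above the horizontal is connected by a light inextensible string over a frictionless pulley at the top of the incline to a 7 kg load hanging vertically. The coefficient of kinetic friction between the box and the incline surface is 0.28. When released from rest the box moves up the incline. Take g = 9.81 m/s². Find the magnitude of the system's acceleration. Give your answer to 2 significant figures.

For the box on the incline: the weight component along the slope is m₁g sin 28° = 8 × 9.81 × 0.4695 = 36.846 N and the normal force is N = m₁g cos 28° = 69.294 N.
Kinetic friction opposes the box's motion up the incline: f = μN = 0.28 × 69.294 = 19.402 N acting down the slope.
Newton's second law for the box (up-slope positive): T − 36.846 − 19.402 = 8 a. For the hanging load (downward positive): 7 × 9.81 − T = 7 a.
Adding the two equations eliminates T: 12.422 = 15 a, so a = 0.8281 m/s².

0.83 m/s²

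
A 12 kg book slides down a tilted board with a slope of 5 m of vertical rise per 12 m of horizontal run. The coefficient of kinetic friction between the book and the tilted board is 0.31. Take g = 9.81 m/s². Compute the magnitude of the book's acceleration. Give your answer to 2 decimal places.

0.97 m/s²

Resolving the weight along the incline: the component pulling the book down the slope is mg sin 22.62° = 12 × 9.81 × 0.3846 = 45.275 N, and the normal force is N = mg cos 22.62° = 12 × 9.81 × 0.9231 = 108.667 N.
Kinetic friction acts up the slope with magnitude f = μN = 0.31 × 108.667 = 33.687 N.
Net force along the incline is 45.275 − 33.687 = 11.588 N, so a = 11.588 / 12 = 0.9657 m/s².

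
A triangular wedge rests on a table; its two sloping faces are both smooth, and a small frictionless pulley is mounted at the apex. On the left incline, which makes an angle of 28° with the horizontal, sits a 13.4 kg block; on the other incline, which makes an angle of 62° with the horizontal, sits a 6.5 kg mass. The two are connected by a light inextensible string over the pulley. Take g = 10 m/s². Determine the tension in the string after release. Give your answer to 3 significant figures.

Resolve each weight along its own incline: the 13.4 kg mass has component 13.4 × 10 × sin 28° = 62.909 N down its slope, and the 6.5 kg mass has 6.5 × 10 × sin 62° = 57.392 N down its slope.
The 13.4 kg side's 62.909 N exceeds the other side's 57.392 N, so that mass slides down and the 6.5 kg mass slides up. Taking that direction as positive, Newton's second law for the whole system gives 62.909 − 57.392 = (13.4 + 6.5) a, so a = 5.517 / 19.9 = 0.2772 m/s².
For the 6.5 kg mass (up-slope positive): T − 57.392 = 6.5 × 0.2772, so T = 59.194 N.

59.2 N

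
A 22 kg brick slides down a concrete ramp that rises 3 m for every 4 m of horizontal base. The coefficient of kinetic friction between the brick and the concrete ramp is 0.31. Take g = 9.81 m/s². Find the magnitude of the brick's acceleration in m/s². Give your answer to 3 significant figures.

Resolving the weight along the incline: the component pulling the brick down the slope is mg sin 36.87° = 22 × 9.81 × 0.6000 = 129.492 N, and the normal force is N = mg cos 36.87° = 22 × 9.81 × 0.8000 = 172.656 N.
Kinetic friction acts up the slope with magnitude f = μN = 0.31 × 172.656 = 53.523 N.
Net force along the incline is 129.492 − 53.523 = 75.969 N, so a = 75.969 / 22 = 3.4531 m/s².

3.45 m/s²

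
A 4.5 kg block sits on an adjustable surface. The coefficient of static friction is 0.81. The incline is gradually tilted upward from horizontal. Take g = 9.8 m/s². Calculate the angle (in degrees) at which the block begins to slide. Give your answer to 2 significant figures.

At the threshold of sliding, static friction is at its maximum μ_s N and exactly balances the weight component along the incline: mg sin θ = μ_s mg cos θ.
Hence tan θ = μ_s = 0.81, so θ = arctan(0.81) = 39.0075°.

39°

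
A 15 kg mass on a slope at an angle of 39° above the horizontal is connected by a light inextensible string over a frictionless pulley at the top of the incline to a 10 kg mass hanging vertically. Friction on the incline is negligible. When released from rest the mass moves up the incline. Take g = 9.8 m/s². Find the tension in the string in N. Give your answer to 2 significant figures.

96 N

For the mass on the incline: the weight component along the slope is m₁g sin 39° = 15 × 9.8 × 0.6293 = 92.507 N and the normal force is N = m₁g cos 39° = 114.240 N.
Newton's second law for the mass (up-slope positive): T − 92.507 = 15 a. For the hanging mass (downward positive): 10 × 9.8 − T = 10 a.
Adding the two equations eliminates T: 5.493 = 25 a, so a = 0.2197 m/s².
Then from the hanging mass's equation, T = 10 × (9.8 − 0.2197) = 95.803 N.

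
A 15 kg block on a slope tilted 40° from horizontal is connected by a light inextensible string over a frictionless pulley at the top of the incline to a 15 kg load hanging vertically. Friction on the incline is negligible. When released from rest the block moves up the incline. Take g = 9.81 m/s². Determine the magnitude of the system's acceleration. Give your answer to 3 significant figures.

For the block on the incline: the weight component along the slope is m₁g sin 40° = 15 × 9.81 × 0.6428 = 94.588 N and the normal force is N = m₁g cos 40° = 112.723 N.
Newton's second law for the block (up-slope positive): T − 94.588 = 15 a. For the hanging load (downward positive): 15 × 9.81 − T = 15 a.
Adding the two equations eliminates T: 52.562 = 30 a, so a = 1.7521 m/s².

1.75 m/s²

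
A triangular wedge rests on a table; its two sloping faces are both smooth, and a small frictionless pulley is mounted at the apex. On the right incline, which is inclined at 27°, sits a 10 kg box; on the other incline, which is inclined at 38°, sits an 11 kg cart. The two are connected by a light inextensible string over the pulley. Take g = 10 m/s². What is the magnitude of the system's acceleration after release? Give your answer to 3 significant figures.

1.06 m/s²

Resolve each weight along its own incline: the 10 kg mass has component 10 × 10 × sin 27° = 45.399 N down its slope, and the 11 kg mass has 11 × 10 × sin 38° = 67.723 N down its slope.
The 11 kg side's 67.723 N exceeds the other side's 45.399 N, so that mass slides down and the 10 kg mass slides up. Taking that direction as positive, Newton's second law for the whole system gives 67.723 − 45.399 = (10 + 11) a, so a = 22.324 / 21 = 1.0630 m/s².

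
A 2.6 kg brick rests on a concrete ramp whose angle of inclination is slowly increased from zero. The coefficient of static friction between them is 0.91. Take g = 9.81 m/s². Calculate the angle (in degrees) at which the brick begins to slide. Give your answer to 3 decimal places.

42.302°

At the threshold of sliding, static friction is at its maximum μ_s N and exactly balances the weight component along the incline: mg sin θ = μ_s mg cos θ.
Hence tan θ = μ_s = 0.91, so θ = arctan(0.91) = 42.3022°.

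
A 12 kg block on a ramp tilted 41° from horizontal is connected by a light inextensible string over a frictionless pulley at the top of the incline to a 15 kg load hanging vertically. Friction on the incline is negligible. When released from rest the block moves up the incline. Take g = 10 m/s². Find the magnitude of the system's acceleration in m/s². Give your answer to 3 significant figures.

2.64 m/s²

For the block on the incline: the weight component along the slope is m₁g sin 41° = 12 × 10 × 0.6561 = 78.732 N and the normal force is N = m₁g cos 41° = 90.565 N.
Newton's second law for the block (up-slope positive): T − 78.732 = 12 a. For the hanging load (downward positive): 15 × 10 − T = 15 a.
Adding the two equations eliminates T: 71.268 = 27 a, so a = 2.6396 m/s².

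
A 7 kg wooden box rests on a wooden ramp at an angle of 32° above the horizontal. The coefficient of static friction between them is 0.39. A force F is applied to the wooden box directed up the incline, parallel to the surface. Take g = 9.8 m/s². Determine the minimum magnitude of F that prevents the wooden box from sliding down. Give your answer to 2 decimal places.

The normal force is N = mg cos 32° = 58.176 N. With F at its minimum the wooden box is on the verge of sliding down, so static friction is at its maximum μ_s N = 0.39 × 58.176 = 22.689 N and acts up the slope.
Equilibrium along the incline: F + μ_s N = mg sin 32°, so F = 36.352 − 22.689 = 13.663 N.

13.66 N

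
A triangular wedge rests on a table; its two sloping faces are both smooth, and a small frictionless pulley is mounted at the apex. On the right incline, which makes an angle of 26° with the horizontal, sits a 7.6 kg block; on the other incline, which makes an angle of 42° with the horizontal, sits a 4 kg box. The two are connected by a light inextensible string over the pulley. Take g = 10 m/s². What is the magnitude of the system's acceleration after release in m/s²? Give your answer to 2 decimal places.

Resolve each weight along its own incline: the 7.6 kg mass has component 7.6 × 10 × sin 26° = 33.316 N down its slope, and the 4 kg mass has 4 × 10 × sin 42° = 26.765 N down its slope.
The 7.6 kg side's 33.316 N exceeds the other side's 26.765 N, so that mass slides down and the 4 kg mass slides up. Taking that direction as positive, Newton's second law for the whole system gives 33.316 − 26.765 = (7.6 + 4) a, so a = 6.551 / 11.6 = 0.5647 m/s².

0.56 m/s²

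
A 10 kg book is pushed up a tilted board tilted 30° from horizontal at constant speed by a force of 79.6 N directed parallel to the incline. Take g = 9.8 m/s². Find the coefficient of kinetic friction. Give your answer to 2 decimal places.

0.36

At constant speed ΣF = 0 along the incline. The applied 79.6 N acts up the slope; the weight component mg sin 30° = 49.000 N and kinetic friction μN both act down the slope.
So 79.6 = 49.000 + μ × 84.870, giving μ = (79.6 − 49.000) / 84.870 = 0.3606.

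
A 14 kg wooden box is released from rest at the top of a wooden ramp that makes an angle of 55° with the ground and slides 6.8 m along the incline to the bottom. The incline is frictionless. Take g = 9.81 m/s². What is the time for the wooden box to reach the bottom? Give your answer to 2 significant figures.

The weight component along the incline is mg sin 55° = 112.502 N and the normal force is N = mg cos 55° = 78.775 N.
With no friction, a = g sin 55° = 8.0359 m/s².
Starting from rest, L = ½at², so t = √(2L/a) = √(2 × 6.8 / 8.0359) = 1.3009 s.

1.3 s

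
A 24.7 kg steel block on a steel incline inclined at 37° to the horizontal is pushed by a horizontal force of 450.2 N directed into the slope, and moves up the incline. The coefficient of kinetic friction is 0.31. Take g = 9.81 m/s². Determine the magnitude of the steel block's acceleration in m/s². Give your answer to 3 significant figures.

2.82 m/s²

The horizontal push has components F cos 37° = 450.2 × 0.7986 = 359.530 N up the incline and F sin 37° = 450.2 × 0.6018 = 270.930 N pressing into the surface.
The normal force is therefore N = mg cos 37° + F sin 37° = 193.506 + 270.930 = 464.436 N, and kinetic friction down the slope is μN = 0.31 × 464.436 = 143.975 N.
Along the incline: F cos 37° − mg sin 37° − μN = ma, so 359.530 − 145.820 − 143.975 = 24.7 a, giving a = 2.8233 m/s².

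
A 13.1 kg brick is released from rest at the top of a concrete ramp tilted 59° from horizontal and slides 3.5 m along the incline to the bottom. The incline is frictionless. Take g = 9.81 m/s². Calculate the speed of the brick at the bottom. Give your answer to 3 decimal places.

The weight component along the incline is mg sin 59° = 110.155 N and the normal force is N = mg cos 59° = 66.188 N.
With no friction, a = g sin 59° = 8.4088 m/s².
Starting from rest over a distance of 3.5 m, v² = 2aL = 2 × 8.4088 × 3.5 = 58.8616, so v = 7.6721 m/s.

7.672 m/s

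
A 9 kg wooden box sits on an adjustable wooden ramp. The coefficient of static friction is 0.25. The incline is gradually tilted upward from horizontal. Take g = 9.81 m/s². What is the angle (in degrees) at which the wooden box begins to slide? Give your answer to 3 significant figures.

14.0°

At the threshold of sliding, static friction is at its maximum μ_s N and exactly balances the weight component along the incline: mg sin θ = μ_s mg cos θ.
Hence tan θ = μ_s = 0.25, so θ = arctan(0.25) = 14.0362°.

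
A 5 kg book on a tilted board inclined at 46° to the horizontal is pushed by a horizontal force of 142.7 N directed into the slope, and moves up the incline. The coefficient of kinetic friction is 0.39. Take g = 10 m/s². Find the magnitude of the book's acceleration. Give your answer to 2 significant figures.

1.9 m/s²

The horizontal push has components F cos 46° = 142.7 × 0.6947 = 99.134 N up the incline and F sin 46° = 142.7 × 0.7193 = 102.644 N pressing into the surface.
The normal force is therefore N = mg cos 46° + F sin 46° = 34.735 + 102.644 = 137.379 N, and kinetic friction down the slope is μN = 0.39 × 137.379 = 53.578 N.
Along the incline: F cos 46° − mg sin 46° − μN = ma, so 99.134 − 35.965 − 53.578 = 5 a, giving a = 1.9182 m/s².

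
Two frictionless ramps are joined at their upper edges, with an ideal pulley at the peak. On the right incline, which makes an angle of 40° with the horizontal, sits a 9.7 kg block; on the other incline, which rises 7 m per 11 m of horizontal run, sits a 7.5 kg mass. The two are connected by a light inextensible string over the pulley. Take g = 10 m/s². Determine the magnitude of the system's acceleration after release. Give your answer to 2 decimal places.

Resolve each weight along its own incline: the 9.7 kg mass has component 9.7 × 10 × sin 40° = 62.350 N down its slope, and the 7.5 kg mass has 7.5 × 10 × sin 32.47° = 40.266 N down its slope.
The 9.7 kg side's 62.350 N exceeds the other side's 40.266 N, so that mass slides down and the 7.5 kg mass slides up. Taking that direction as positive, Newton's second law for the whole system gives 62.350 − 40.266 = (9.7 + 7.5) a, so a = 22.084 / 17.2 = 1.2840 m/s².

1.28 m/s²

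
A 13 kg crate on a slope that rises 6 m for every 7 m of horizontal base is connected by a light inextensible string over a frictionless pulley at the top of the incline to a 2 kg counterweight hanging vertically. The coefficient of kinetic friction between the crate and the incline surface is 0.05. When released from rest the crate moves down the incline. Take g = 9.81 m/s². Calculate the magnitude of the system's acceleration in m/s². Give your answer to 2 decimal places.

For the crate on the incline: the weight component along the slope is m₁g sin 40.60° = 13 × 9.81 × 0.6508 = 82.997 N and the normal force is N = m₁g cos 40.60° = 96.828 N.
Kinetic friction opposes the crate's motion down the incline: f = μN = 0.05 × 96.828 = 4.841 N acting up the slope.
Newton's second law for the crate (down-slope positive): 82.997 − 4.841 − T = 13 a. For the hanging counterweight (upward positive): T − 2 × 9.81 = 2 a.
Adding the two equations eliminates T: 58.536 = 15 a, so a = 3.9024 m/s².

3.90 m/s²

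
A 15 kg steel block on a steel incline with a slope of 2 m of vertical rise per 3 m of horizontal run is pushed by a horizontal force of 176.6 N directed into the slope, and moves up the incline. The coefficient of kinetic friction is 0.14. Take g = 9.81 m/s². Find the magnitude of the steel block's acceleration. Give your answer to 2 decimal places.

The horizontal push has components F cos 33.69° = 176.6 × 0.8321 = 146.949 N up the incline and F sin 33.69° = 176.6 × 0.5547 = 97.960 N pressing into the surface.
The normal force is therefore N = mg cos 33.69° + F sin 33.69° = 122.444 + 97.960 = 220.404 N, and kinetic friction down the slope is μN = 0.14 × 220.404 = 30.857 N.
Along the incline: F cos 33.69° − mg sin 33.69° − μN = ma, so 146.949 − 81.624 − 30.857 = 15 a, giving a = 2.2979 m/s².

2.30 m/s²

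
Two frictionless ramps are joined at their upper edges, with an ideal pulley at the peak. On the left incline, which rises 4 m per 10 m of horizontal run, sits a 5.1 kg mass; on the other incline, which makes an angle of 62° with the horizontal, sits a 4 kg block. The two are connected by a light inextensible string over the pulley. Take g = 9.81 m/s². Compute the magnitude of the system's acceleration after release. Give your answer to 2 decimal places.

1.77 m/s²

Resolve each weight along its own incline: the 5.1 kg mass has component 5.1 × 9.81 × sin 21.80° = 18.581 N down its slope, and the 4 kg mass has 4 × 9.81 × sin 62° = 34.647 N down its slope.
The 4 kg side's 34.647 N exceeds the other side's 18.581 N, so that mass slides down and the 5.1 kg mass slides up. Taking that direction as positive, Newton's second law for the whole system gives 34.647 − 18.581 = (5.1 + 4) a, so a = 16.066 / 9.1 = 1.7655 m/s².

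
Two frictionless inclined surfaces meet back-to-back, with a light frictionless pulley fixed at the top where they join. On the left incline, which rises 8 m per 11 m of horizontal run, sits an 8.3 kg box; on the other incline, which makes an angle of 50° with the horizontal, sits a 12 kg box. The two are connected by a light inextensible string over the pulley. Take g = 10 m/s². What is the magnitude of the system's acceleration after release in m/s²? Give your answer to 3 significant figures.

Resolve each weight along its own incline: the 8.3 kg mass has component 8.3 × 10 × sin 36.03° = 48.818 N down its slope, and the 12 kg mass has 12 × 10 × sin 50° = 91.925 N down its slope.
The 12 kg side's 91.925 N exceeds the other side's 48.818 N, so that mass slides down and the 8.3 kg mass slides up. Taking that direction as positive, Newton's second law for the whole system gives 91.925 − 48.818 = (8.3 + 12) a, so a = 43.107 / 20.3 = 2.1235 m/s².

2.12 m/s²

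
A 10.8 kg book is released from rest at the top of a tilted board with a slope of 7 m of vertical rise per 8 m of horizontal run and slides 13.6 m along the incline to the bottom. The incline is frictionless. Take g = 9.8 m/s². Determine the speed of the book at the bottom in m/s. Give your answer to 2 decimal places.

The weight component along the incline is mg sin 41.19° = 69.696 N and the normal force is N = mg cos 41.19° = 79.653 N.
With no friction, a = g sin 41.19° = 6.4533 m/s².
Starting from rest over a distance of 13.6 m, v² = 2aL = 2 × 6.4533 × 13.6 = 175.5298, so v = 13.2488 m/s.

13.25 m/s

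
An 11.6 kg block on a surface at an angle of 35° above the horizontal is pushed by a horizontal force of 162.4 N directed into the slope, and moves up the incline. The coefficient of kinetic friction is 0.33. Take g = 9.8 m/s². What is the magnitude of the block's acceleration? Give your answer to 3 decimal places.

The horizontal push has components F cos 35° = 162.4 × 0.8192 = 133.038 N up the incline and F sin 35° = 162.4 × 0.5736 = 93.153 N pressing into the surface.
The normal force is therefore N = mg cos 35° + F sin 35° = 93.127 + 93.153 = 186.280 N, and kinetic friction down the slope is μN = 0.33 × 186.280 = 61.472 N.
Along the incline: F cos 35° − mg sin 35° − μN = ma, so 133.038 − 65.207 − 61.472 = 11.6 a, giving a = 0.5482 m/s².

0.548 m/s²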